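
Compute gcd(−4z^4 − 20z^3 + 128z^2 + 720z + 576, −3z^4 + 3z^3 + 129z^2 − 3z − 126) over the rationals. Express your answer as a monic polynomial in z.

Repeated division with remainder:
  −4z^4 − 20z^3 + 128z^2 + 720z + 576 = (4/3)(−3z^4 + 3z^3 + 129z^2 − 3z − 126) + (−24z^3 − 44z^2 + 724z + 744)
  −3z^4 + 3z^3 + 129z^2 − 3z − 126 = ((1/8)z − 17/48)(−24z^3 − 44z^2 + 724z + 744) + ((275/12)z^2 + (1925/12)z + 275/2)
  −24z^3 − 44z^2 + 724z + 744 = (−(288/275)z + 1488/275)((275/12)z^2 + (1925/12)z + 275/2) + (0)
Last nonzero remainder: (275/12)z^2 + (1925/12)z + 275/2. Dividing through by 275/12 gives the monic gcd z^2 + 7z + 6.

z^2 + 7z + 6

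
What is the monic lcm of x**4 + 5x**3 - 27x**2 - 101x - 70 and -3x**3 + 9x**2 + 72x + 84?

Apply the Euclidean algorithm:
  x**4 + 5x**3 - 27x**2 - 101x - 70 = (-(1/3)x - 8/3)(-3x**3 + 9x**2 + 72x + 84) + (21x**2 + 119x + 154)
  -3x**3 + 9x**2 + 72x + 84 = (-(1/7)x + 26/21)(21x**2 + 119x + 154) + (-(160/3)x - 320/3)
  21x**2 + 119x + 154 = (-(63/160)x - 231/160)(-(160/3)x - 320/3) + (0)
Last nonzero remainder: -(160/3)x - 320/3. Dividing through by -160/3 gives the monic gcd x + 2.
Then lcm(f, g) = f·g / gcd(f, g); expanding and making the result monic gives the answer.

x**6 - 66x**4 - 36x**3 + 813x**2 + 1764x + 980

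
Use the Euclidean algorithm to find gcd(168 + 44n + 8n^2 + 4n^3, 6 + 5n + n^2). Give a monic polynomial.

Euclidean algorithm in ℚ[n]:
  4n^3 + 8n^2 + 44n + 168 = (4n − 12)(n^2 + 5n + 6) + (80n + 240)
  n^2 + 5n + 6 = ((1/80)n + 1/40)(80n + 240) + (0)
Last nonzero remainder: 80n + 240. Dividing through by 80 gives the monic gcd n + 3.

3 + n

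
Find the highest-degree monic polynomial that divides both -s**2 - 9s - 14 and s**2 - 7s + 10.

Apply the Euclidean algorithm:
  -s**2 - 9s - 14 = (-1)(s**2 - 7s + 10) + (-16s - 4)
  s**2 - 7s + 10 = (-(1/16)s + 29/64)(-16s - 4) + (189/16)
  -16s - 4 = (-(256/189)s - 64/189)(189/16) + (0)
The last nonzero remainder is the constant 189/16, so the polynomials are coprime and gcd = 1.

1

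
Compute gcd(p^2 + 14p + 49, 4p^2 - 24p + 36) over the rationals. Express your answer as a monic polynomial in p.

1

Euclidean algorithm in ℚ[p]:
  p^2 + 14p + 49 = (1/4)(4p^2 - 24p + 36) + (20p + 40)
  4p^2 - 24p + 36 = ((1/5)p - 8/5)(20p + 40) + (100)
  20p + 40 = ((1/5)p + 2/5)(100) + (0)
The last nonzero remainder is the constant 100, so the polynomials are coprime and gcd = 1.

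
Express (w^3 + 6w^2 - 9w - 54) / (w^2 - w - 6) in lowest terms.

(w^2 + 9w + 18)/(w + 2)

Euclidean algorithm in ℚ[w]:
  w^3 + 6w^2 - 9w - 54 = (w + 7)(w^2 - w - 6) + (4w - 12)
  w^2 - w - 6 = ((1/4)w + 1/2)(4w - 12) + (0)
Last nonzero remainder: 4w - 12. Dividing through by 4 gives the monic gcd w - 3.
Cancel w - 3 from numerator and denominator to get the reduced form.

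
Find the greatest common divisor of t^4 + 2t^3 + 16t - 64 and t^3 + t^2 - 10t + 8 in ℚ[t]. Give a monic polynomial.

By polynomial division,
  t^4 + 2t^3 + 16t - 64 = (t + 1)(t^3 + t^2 - 10t + 8) + (9t^2 + 18t - 72)
  t^3 + t^2 - 10t + 8 = ((1/9)t - 1/9)(9t^2 + 18t - 72) + (0)
Last nonzero remainder: 9t^2 + 18t - 72. Dividing through by 9 gives the monic gcd t^2 + 2t - 8.

t^2 + 2t - 8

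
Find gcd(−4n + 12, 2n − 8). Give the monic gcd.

Apply the Euclidean algorithm:
  −4n + 12 = (−2)(2n − 8) + (−4)
  2n − 8 = (−(1/2)n + 2)(−4) + (0)
The last nonzero remainder is the constant −4, so the polynomials are coprime and gcd = 1.

1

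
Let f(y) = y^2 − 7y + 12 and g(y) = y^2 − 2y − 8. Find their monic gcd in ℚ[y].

Repeated division with remainder:
  y^2 − 7y + 12 = (y^2 − 2y − 8) + (−5y + 20)
  y^2 − 2y − 8 = (−(1/5)y − 2/5)(−5y + 20) + (0)
Last nonzero remainder: −5y + 20. Dividing through by −5 gives the monic gcd y − 4.

y − 4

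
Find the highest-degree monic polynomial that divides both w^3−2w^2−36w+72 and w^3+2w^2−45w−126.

w+6

By polynomial division,
  w^3−2w^2−36w+72 = (w^3+2w^2−45w−126) + (−4w^2+9w+198)
  w^3+2w^2−45w−126 = (−(1/4)w−17/16)(−4w^2+9w+198) + ((225/16)w+675/8)
  −4w^2+9w+198 = (−(64/225)w+176/75)((225/16)w+675/8) + (0)
Last nonzero remainder: (225/16)w+675/8. Dividing through by 225/16 gives the monic gcd w+6.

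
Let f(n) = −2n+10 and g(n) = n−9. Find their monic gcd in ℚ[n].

1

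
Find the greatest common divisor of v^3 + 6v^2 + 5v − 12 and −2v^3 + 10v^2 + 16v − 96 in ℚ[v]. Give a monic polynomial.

v + 3

Repeated division with remainder:
  v^3 + 6v^2 + 5v − 12 = (−1/2)(−2v^3 + 10v^2 + 16v − 96) + (11v^2 + 13v − 60)
  −2v^3 + 10v^2 + 16v − 96 = (−(2/11)v + 136/121)(11v^2 + 13v − 60) + (−(1152/121)v − 3456/121)
  11v^2 + 13v − 60 = (−(1331/1152)v + 605/288)(−(1152/121)v − 3456/121) + (0)
Last nonzero remainder: −(1152/121)v − 3456/121. Dividing through by −1152/121 gives the monic gcd v + 3.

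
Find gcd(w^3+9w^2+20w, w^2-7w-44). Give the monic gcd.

w+4

Euclidean algorithm in ℚ[w]:
  w^3+9w^2+20w = (w+16)(w^2-7w-44) + (176w+704)
  w^2-7w-44 = ((1/176)w-1/16)(176w+704) + (0)
Last nonzero remainder: 176w+704. Dividing through by 176 gives the monic gcd w+4.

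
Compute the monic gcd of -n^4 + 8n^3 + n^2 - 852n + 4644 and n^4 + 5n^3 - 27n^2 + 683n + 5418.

n^3 - 2n^2 - 13n + 774

By polynomial division,
  -n^4 + 8n^3 + n^2 - 852n + 4644 = (-1)(n^4 + 5n^3 - 27n^2 + 683n + 5418) + (13n^3 - 26n^2 - 169n + 10062)
  n^4 + 5n^3 - 27n^2 + 683n + 5418 = ((1/13)n + 7/13)(13n^3 - 26n^2 - 169n + 10062) + (0)
Last nonzero remainder: 13n^3 - 26n^2 - 169n + 10062. Dividing through by 13 gives the monic gcd n^3 - 2n^2 - 13n + 774.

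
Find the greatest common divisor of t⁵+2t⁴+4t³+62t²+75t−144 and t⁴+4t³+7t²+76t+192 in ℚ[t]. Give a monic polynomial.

t³+7t+48

Repeated division with remainder:
  t⁵+2t⁴+4t³+62t²+75t−144 = (t−2)(t⁴+4t³+7t²+76t+192) + (5t³+35t+240)
  t⁴+4t³+7t²+76t+192 = ((1/5)t+4/5)(5t³+35t+240) + (0)
Last nonzero remainder: 5t³+35t+240. Dividing through by 5 gives the monic gcd t³+7t+48.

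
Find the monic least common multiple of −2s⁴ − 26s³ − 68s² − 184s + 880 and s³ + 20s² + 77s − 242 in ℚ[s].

s⁵ + 24s⁴ + 177s³ + 466s² + 572s − 4840

Euclidean algorithm in ℚ[s]:
  −2s⁴ − 26s³ − 68s² − 184s + 880 = (−2s + 14)(s³ + 20s² + 77s − 242) + (−194s² − 1746s + 4268)
  s³ + 20s² + 77s − 242 = (−(1/194)s − 11/194)(−194s² − 1746s + 4268) + (0)
Last nonzero remainder: −194s² − 1746s + 4268. Dividing through by −194 gives the monic gcd s² + 9s − 22.
Then lcm(f, g) = f·g / gcd(f, g); expanding and making the result monic gives the answer.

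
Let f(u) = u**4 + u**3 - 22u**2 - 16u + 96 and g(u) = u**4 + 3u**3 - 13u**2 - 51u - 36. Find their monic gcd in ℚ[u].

u**2 - u - 12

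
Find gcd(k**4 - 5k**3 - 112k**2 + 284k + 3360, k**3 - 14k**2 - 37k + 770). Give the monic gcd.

By polynomial division,
  k**4 - 5k**3 - 112k**2 + 284k + 3360 = (k + 9)(k**3 - 14k**2 - 37k + 770) + (51k**2 - 153k - 3570)
  k**3 - 14k**2 - 37k + 770 = ((1/51)k - 11/51)(51k**2 - 153k - 3570) + (0)
Last nonzero remainder: 51k**2 - 153k - 3570. Dividing through by 51 gives the monic gcd k**2 - 3k - 70.

k**2 - 3k - 70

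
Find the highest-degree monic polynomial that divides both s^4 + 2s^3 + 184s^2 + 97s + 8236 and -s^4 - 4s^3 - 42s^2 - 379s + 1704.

s^2 - s + 71

Euclidean algorithm in ℚ[s]:
  s^4 + 2s^3 + 184s^2 + 97s + 8236 = (-1)(-s^4 - 4s^3 - 42s^2 - 379s + 1704) + (-2s^3 + 142s^2 - 282s + 9940)
  -s^4 - 4s^3 - 42s^2 - 379s + 1704 = ((1/2)s + 75/2)(-2s^3 + 142s^2 - 282s + 9940) + (-5226s^2 + 5226s - 371046)
  -2s^3 + 142s^2 - 282s + 9940 = ((1/2613)s - 70/2613)(-5226s^2 + 5226s - 371046) + (0)
Last nonzero remainder: -5226s^2 + 5226s - 371046. Dividing through by -5226 gives the monic gcd s^2 - s + 71.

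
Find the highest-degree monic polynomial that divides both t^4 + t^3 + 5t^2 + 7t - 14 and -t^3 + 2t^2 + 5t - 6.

t^2 + t - 2

Apply the Euclidean algorithm:
  t^4 + t^3 + 5t^2 + 7t - 14 = (-t - 3)(-t^3 + 2t^2 + 5t - 6) + (16t^2 + 16t - 32)
  -t^3 + 2t^2 + 5t - 6 = (-(1/16)t + 3/16)(16t^2 + 16t - 32) + (0)
Last nonzero remainder: 16t^2 + 16t - 32. Dividing through by 16 gives the monic gcd t^2 + t - 2.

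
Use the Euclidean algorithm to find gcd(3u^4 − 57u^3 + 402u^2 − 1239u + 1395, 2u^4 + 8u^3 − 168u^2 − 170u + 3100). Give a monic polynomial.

Repeated division with remainder:
  3u^4 − 57u^3 + 402u^2 − 1239u + 1395 = (3/2)(2u^4 + 8u^3 − 168u^2 − 170u + 3100) + (−69u^3 + 654u^2 − 984u − 3255)
  2u^4 + 8u^3 − 168u^2 − 170u + 3100 = (−(2/69)u − 620/1587)(−69u^3 + 654u^2 − 984u − 3255) + ((31200/529)u^2 − (343200/529)u + 967200/529)
  −69u^3 + 654u^2 − 984u − 3255 = (−(12167/10400)u − 3703/2080)((31200/529)u^2 − (343200/529)u + 967200/529) + (0)
Last nonzero remainder: (31200/529)u^2 − (343200/529)u + 967200/529. Dividing through by 31200/529 gives the monic gcd u^2 − 11u + 31.

u^2 − 11u + 31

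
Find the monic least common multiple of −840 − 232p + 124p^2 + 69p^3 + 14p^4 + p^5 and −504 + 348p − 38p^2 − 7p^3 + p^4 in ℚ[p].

−30240 + 1728p + 6408p^2 + 764p^3 − 200p^4 − 63p^5 + 2p^6 + p^7

Apply the Euclidean algorithm:
  p^5 + 14p^4 + 69p^3 + 124p^2 − 232p − 840 = (p + 21)(p^4 − 7p^3 − 38p^2 + 348p − 504) + (254p^3 + 574p^2 − 7036p + 9744)
  p^4 − 7p^3 − 38p^2 + 348p − 504 = ((1/254)p − 588/16129)(254p^3 + 574p^2 − 7036p + 9744) + ((171396/16129)p^2 + (856980/16129)p − 2399544/16129)
  254p^3 + 574p^2 − 7036p + 9744 = ((2048383/85698)p − 935482/14283)((171396/16129)p^2 + (856980/16129)p − 2399544/16129) + (0)
Last nonzero remainder: (171396/16129)p^2 + (856980/16129)p − 2399544/16129. Dividing through by 171396/16129 gives the monic gcd p^2 + 5p − 14.
Then lcm(f, g) = f·g / gcd(f, g); expanding and making the result monic gives the answer.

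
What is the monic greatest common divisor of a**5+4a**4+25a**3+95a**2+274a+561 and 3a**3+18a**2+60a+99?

a**3+6a**2+20a+33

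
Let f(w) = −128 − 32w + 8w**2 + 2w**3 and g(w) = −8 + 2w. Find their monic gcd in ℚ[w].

−4 + w

Euclidean algorithm in ℚ[w]:
  2w**3 + 8w**2 − 32w − 128 = (w**2 + 8w + 16)(2w − 8) + (0)
Last nonzero remainder: 2w − 8. Dividing through by 2 gives the monic gcd w − 4.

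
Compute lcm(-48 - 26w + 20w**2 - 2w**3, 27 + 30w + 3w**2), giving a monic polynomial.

216 + 141w - 77w**2 - w**3 + w**4

Repeated division with remainder:
  -2w**3 + 20w**2 - 26w - 48 = (-(2/3)w + 40/3)(3w**2 + 30w + 27) + (-408w - 408)
  3w**2 + 30w + 27 = (-(1/136)w - 9/136)(-408w - 408) + (0)
Last nonzero remainder: -408w - 408. Dividing through by -408 gives the monic gcd w + 1.
Then lcm(f, g) = f·g / gcd(f, g); expanding and making the result monic gives the answer.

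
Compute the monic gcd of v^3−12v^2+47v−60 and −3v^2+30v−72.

v−4

Apply the Euclidean algorithm:
  v^3−12v^2+47v−60 = (−(1/3)v+2/3)(−3v^2+30v−72) + (3v−12)
  −3v^2+30v−72 = (−v+6)(3v−12) + (0)
Last nonzero remainder: 3v−12. Dividing through by 3 gives the monic gcd v−4.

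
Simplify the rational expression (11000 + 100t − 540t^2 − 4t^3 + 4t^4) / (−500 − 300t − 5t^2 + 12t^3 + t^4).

Apply the Euclidean algorithm:
  4t^4 − 4t^3 − 540t^2 + 100t + 11000 = (4)(t^4 + 12t^3 − 5t^2 − 300t − 500) + (−52t^3 − 520t^2 + 1300t + 13000)
  t^4 + 12t^3 − 5t^2 − 300t − 500 = (−(1/52)t − 1/26)(−52t^3 − 520t^2 + 1300t + 13000) + (0)
Last nonzero remainder: −52t^3 − 520t^2 + 1300t + 13000. Dividing through by −52 gives the monic gcd t^3 + 10t^2 − 25t − 250.
Cancel t^3 + 10t^2 − 25t − 250 from numerator and denominator to get the reduced form.

(−44 + 4t)/(2 + t)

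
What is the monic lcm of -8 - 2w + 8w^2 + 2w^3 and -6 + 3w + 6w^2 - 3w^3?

8 - 2w - 9w^2 + 2w^3 + w^4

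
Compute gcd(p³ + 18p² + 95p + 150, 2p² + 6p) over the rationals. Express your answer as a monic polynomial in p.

Apply the Euclidean algorithm:
  p³ + 18p² + 95p + 150 = ((1/2)p + 15/2)(2p² + 6p) + (50p + 150)
  2p² + 6p = ((1/25)p)(50p + 150) + (0)
Last nonzero remainder: 50p + 150. Dividing through by 50 gives the monic gcd p + 3.

p + 3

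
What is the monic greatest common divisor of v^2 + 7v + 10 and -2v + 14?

Euclidean algorithm in ℚ[v]:
  v^2 + 7v + 10 = (-(1/2)v - 7)(-2v + 14) + (108)
  -2v + 14 = (-(1/54)v + 7/54)(108) + (0)
The last nonzero remainder is the constant 108, so the polynomials are coprime and gcd = 1.

1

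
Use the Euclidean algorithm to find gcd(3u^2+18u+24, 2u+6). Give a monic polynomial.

Apply the Euclidean algorithm:
  3u^2+18u+24 = ((3/2)u+9/2)(2u+6) + (-3)
  2u+6 = (-(2/3)u-2)(-3) + (0)
The last nonzero remainder is the constant -3, so the polynomials are coprime and gcd = 1.

1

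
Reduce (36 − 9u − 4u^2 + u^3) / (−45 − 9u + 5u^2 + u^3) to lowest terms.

(−4 + u)/(5 + u)

Repeated division with remainder:
  u^3 − 4u^2 − 9u + 36 = (u^3 + 5u^2 − 9u − 45) + (−9u^2 + 81)
  u^3 + 5u^2 − 9u − 45 = (−(1/9)u − 5/9)(−9u^2 + 81) + (0)
Last nonzero remainder: −9u^2 + 81. Dividing through by −9 gives the monic gcd u^2 − 9.
Cancel u^2 − 9 from numerator and denominator to get the reduced form.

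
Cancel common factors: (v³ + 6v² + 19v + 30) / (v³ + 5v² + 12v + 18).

(v² + 3v + 10)/(v² + 2v + 6)

By polynomial division,
  v³ + 6v² + 19v + 30 = (v³ + 5v² + 12v + 18) + (v² + 7v + 12)
  v³ + 5v² + 12v + 18 = (v − 2)(v² + 7v + 12) + (14v + 42)
  v² + 7v + 12 = ((1/14)v + 2/7)(14v + 42) + (0)
Last nonzero remainder: 14v + 42. Dividing through by 14 gives the monic gcd v + 3.
Cancel v + 3 from numerator and denominator to get the reduced form.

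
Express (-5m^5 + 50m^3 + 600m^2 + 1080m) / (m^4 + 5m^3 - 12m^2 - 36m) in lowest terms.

(-5m^3 + 10m^2 + 30m + 540)/(m^2 + 3m - 18)

Repeated division with remainder:
  -5m^5 + 50m^3 + 600m^2 + 1080m = (-5m + 25)(m^4 + 5m^3 - 12m^2 - 36m) + (-135m^3 + 720m^2 + 1980m)
  m^4 + 5m^3 - 12m^2 - 36m = (-(1/135)m - 31/405)(-135m^3 + 720m^2 + 1980m) + ((520/9)m^2 + (1040/9)m)
  -135m^3 + 720m^2 + 1980m = (-(243/104)m + 891/52)((520/9)m^2 + (1040/9)m) + (0)
Last nonzero remainder: (520/9)m^2 + (1040/9)m. Dividing through by 520/9 gives the monic gcd m^2 + 2m.
Cancel m^2 + 2m from numerator and denominator to get the reduced form.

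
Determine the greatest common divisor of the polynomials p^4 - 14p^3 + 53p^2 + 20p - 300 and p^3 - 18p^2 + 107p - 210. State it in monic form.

p^2 - 11p + 30

Apply the Euclidean algorithm:
  p^4 - 14p^3 + 53p^2 + 20p - 300 = (p + 4)(p^3 - 18p^2 + 107p - 210) + (18p^2 - 198p + 540)
  p^3 - 18p^2 + 107p - 210 = ((1/18)p - 7/18)(18p^2 - 198p + 540) + (0)
Last nonzero remainder: 18p^2 - 198p + 540. Dividing through by 18 gives the monic gcd p^2 - 11p + 30.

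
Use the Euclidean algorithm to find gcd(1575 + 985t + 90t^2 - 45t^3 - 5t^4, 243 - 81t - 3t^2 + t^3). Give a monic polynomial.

9 + t

Apply the Euclidean algorithm:
  -5t^4 - 45t^3 + 90t^2 + 985t + 1575 = (-5t - 60)(t^3 - 3t^2 - 81t + 243) + (-495t^2 - 2660t + 16155)
  t^3 - 3t^2 - 81t + 243 = (-(1/495)t + 829/49005)(-495t^2 - 2660t + 16155) + (-(32984/9801)t - 32984/1089)
  -495t^2 - 2660t + 16155 = ((4851495/32984)t - 17592795/32984)(-(32984/9801)t - 32984/1089) + (0)
Last nonzero remainder: -(32984/9801)t - 32984/1089. Dividing through by -32984/9801 gives the monic gcd t + 9.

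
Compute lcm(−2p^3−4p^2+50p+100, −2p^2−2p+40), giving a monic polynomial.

p^4−2p^3−33p^2+50p+200

Repeated division with remainder:
  −2p^3−4p^2+50p+100 = (p+1)(−2p^2−2p+40) + (12p+60)
  −2p^2−2p+40 = (−(1/6)p+2/3)(12p+60) + (0)
Last nonzero remainder: 12p+60. Dividing through by 12 gives the monic gcd p+5.
Then lcm(f, g) = f·g / gcd(f, g); expanding and making the result monic gives the answer.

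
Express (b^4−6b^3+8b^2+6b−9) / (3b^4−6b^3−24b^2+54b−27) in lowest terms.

By polynomial division,
  b^4−6b^3+8b^2+6b−9 = (1/3)(3b^4−6b^3−24b^2+54b−27) + (−4b^3+16b^2−12b)
  3b^4−6b^3−24b^2+54b−27 = (−(3/4)b−3/2)(−4b^3+16b^2−12b) + (−9b^2+36b−27)
  −4b^3+16b^2−12b = ((4/9)b)(−9b^2+36b−27) + (0)
Last nonzero remainder: −9b^2+36b−27. Dividing through by −9 gives the monic gcd b^2−4b+3.
Cancel b^2−4b+3 from numerator and denominator to get the reduced form.

(b^2−2b−3)/(3b^2+6b−9)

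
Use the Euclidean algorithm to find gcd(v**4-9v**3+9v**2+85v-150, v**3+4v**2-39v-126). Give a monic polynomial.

v+3

By polynomial division,
  v**4-9v**3+9v**2+85v-150 = (v-13)(v**3+4v**2-39v-126) + (100v**2-296v-1788)
  v**3+4v**2-39v-126 = ((1/100)v+87/1250)(100v**2-296v-1788) + (-(324/625)v-972/625)
  100v**2-296v-1788 = (-(15625/81)v+93125/81)(-(324/625)v-972/625) + (0)
Last nonzero remainder: -(324/625)v-972/625. Dividing through by -324/625 gives the monic gcd v+3.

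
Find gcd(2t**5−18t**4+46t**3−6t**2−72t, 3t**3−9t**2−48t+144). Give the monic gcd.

Euclidean algorithm in ℚ[t]:
  2t**5−18t**4+46t**3−6t**2−72t = ((2/3)t**2−4t+14)(3t**3−9t**2−48t+144) + (−168t**2+1176t−2016)
  3t**3−9t**2−48t+144 = (−(1/56)t−1/14)(−168t**2+1176t−2016) + (0)
Last nonzero remainder: −168t**2+1176t−2016. Dividing through by −168 gives the monic gcd t**2−7t+12.

t**2−7t+12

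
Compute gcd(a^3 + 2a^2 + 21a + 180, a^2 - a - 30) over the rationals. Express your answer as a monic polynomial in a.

a + 5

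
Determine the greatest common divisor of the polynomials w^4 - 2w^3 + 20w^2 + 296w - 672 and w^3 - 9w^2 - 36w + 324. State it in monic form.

w + 6

By polynomial division,
  w^4 - 2w^3 + 20w^2 + 296w - 672 = (w + 7)(w^3 - 9w^2 - 36w + 324) + (119w^2 + 224w - 2940)
  w^3 - 9w^2 - 36w + 324 = ((1/119)w - 185/2023)(119w^2 + 224w - 2940) + ((2656/289)w + 15936/289)
  119w^2 + 224w - 2940 = ((34391/2656)w - 70805/1328)((2656/289)w + 15936/289) + (0)
Last nonzero remainder: (2656/289)w + 15936/289. Dividing through by 2656/289 gives the monic gcd w + 6.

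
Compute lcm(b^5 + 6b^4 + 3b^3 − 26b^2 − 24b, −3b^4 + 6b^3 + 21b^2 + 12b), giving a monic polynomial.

Apply the Euclidean algorithm:
  b^5 + 6b^4 + 3b^3 − 26b^2 − 24b = (−(1/3)b − 8/3)(−3b^4 + 6b^3 + 21b^2 + 12b) + (26b^3 + 34b^2 + 8b)
  −3b^4 + 6b^3 + 21b^2 + 12b = (−(3/26)b + 129/338)(26b^3 + 34b^2 + 8b) + ((1512/169)b^2 + (1512/169)b)
  26b^3 + 34b^2 + 8b = ((2197/756)b + 169/189)((1512/169)b^2 + (1512/169)b) + (0)
Last nonzero remainder: (1512/169)b^2 + (1512/169)b. Dividing through by 1512/169 gives the monic gcd b^2 + b.
Then lcm(f, g) = f·g / gcd(f, g); expanding and making the result monic gives the answer.

b^7 + 3b^6 − 19b^5 − 59b^4 + 42b^3 + 176b^2 + 96b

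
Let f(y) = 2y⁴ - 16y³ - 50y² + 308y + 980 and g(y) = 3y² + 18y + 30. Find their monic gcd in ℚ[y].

y² + 6y + 10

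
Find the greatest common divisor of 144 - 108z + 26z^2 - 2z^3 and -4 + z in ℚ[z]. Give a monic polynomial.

-4 + z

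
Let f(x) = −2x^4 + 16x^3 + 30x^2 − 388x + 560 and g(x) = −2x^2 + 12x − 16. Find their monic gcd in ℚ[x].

x^2 − 6x + 8

Apply the Euclidean algorithm:
  −2x^4 + 16x^3 + 30x^2 − 388x + 560 = (x^2 − 2x − 35)(−2x^2 + 12x − 16) + (0)
Last nonzero remainder: −2x^2 + 12x − 16. Dividing through by −2 gives the monic gcd x^2 − 6x + 8.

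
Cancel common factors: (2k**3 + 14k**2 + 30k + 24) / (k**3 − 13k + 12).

By polynomial division,
  2k**3 + 14k**2 + 30k + 24 = (2)(k**3 − 13k + 12) + (14k**2 + 56k)
  k**3 − 13k + 12 = ((1/14)k − 2/7)(14k**2 + 56k) + (3k + 12)
  14k**2 + 56k = ((14/3)k)(3k + 12) + (0)
Last nonzero remainder: 3k + 12. Dividing through by 3 gives the monic gcd k + 4.
Cancel k + 4 from numerator and denominator to get the reduced form.

(2k**2 + 6k + 6)/(k**2 − 4k + 3)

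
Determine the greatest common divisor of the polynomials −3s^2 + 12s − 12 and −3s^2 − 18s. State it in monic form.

1

Apply the Euclidean algorithm:
  −3s^2 + 12s − 12 = (−3s^2 − 18s) + (30s − 12)
  −3s^2 − 18s = (−(1/10)s − 16/25)(30s − 12) + (−192/25)
  30s − 12 = (−(125/32)s + 25/16)(−192/25) + (0)
The last nonzero remainder is the constant −192/25, so the polynomials are coprime and gcd = 1.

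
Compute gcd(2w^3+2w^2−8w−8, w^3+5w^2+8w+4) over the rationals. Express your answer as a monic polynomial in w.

Repeated division with remainder:
  2w^3+2w^2−8w−8 = (2)(w^3+5w^2+8w+4) + (−8w^2−24w−16)
  w^3+5w^2+8w+4 = (−(1/8)w−1/4)(−8w^2−24w−16) + (0)
Last nonzero remainder: −8w^2−24w−16. Dividing through by −8 gives the monic gcd w^2+3w+2.

w^2+3w+2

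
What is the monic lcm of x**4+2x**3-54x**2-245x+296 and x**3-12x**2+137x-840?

x**6-2x**5+43x**4+181x**3-4394x**2-26909x+31080

By polynomial division,
  x**4+2x**3-54x**2-245x+296 = (x+14)(x**3-12x**2+137x-840) + (-23x**2-1323x+12056)
  x**3-12x**2+137x-840 = (-(1/23)x+1599/529)(-23x**2-1323x+12056) + ((2465238/529)x-19721904/529)
  -23x**2-1323x+12056 = (-(12167/2465238)x-797203/2465238)((2465238/529)x-19721904/529) + (0)
Last nonzero remainder: (2465238/529)x-19721904/529. Dividing through by 2465238/529 gives the monic gcd x-8.
Then lcm(f, g) = f·g / gcd(f, g); expanding and making the result monic gives the answer.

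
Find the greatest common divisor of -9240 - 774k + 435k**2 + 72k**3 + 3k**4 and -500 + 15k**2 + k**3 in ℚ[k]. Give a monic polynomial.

10 + k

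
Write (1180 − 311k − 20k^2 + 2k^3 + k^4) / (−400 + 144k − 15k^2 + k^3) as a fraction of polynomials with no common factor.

(−295 + 4k + 6k^2 + k^3)/(100 − 11k + k^2)

Apply the Euclidean algorithm:
  k^4 + 2k^3 − 20k^2 − 311k + 1180 = (k + 17)(k^3 − 15k^2 + 144k − 400) + (91k^2 − 2359k + 7980)
  k^3 − 15k^2 + 144k − 400 = ((1/91)k + 142/1183)(91k^2 − 2359k + 7980) + ((57370/169)k − 229480/169)
  91k^2 − 2359k + 7980 = ((15379/57370)k − 67431/11474)((57370/169)k − 229480/169) + (0)
Last nonzero remainder: (57370/169)k − 229480/169. Dividing through by 57370/169 gives the monic gcd k − 4.
Cancel k − 4 from numerator and denominator to get the reduced form.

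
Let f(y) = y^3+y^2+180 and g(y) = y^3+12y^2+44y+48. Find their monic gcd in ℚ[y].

y+6

Euclidean algorithm in ℚ[y]:
  y^3+y^2+180 = (y^3+12y^2+44y+48) + (−11y^2−44y+132)
  y^3+12y^2+44y+48 = (−(1/11)y−8/11)(−11y^2−44y+132) + (24y+144)
  −11y^2−44y+132 = (−(11/24)y+11/12)(24y+144) + (0)
Last nonzero remainder: 24y+144. Dividing through by 24 gives the monic gcd y+6.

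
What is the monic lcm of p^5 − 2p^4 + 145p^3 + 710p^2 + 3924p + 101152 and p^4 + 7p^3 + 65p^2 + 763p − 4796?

Apply the Euclidean algorithm:
  p^5 − 2p^4 + 145p^3 + 710p^2 + 3924p + 101152 = (p − 9)(p^4 + 7p^3 + 65p^2 + 763p − 4796) + (143p^3 + 532p^2 + 15587p + 57988)
  p^4 + 7p^3 + 65p^2 + 763p − 4796 = ((1/143)p + 469/20449)(143p^3 + 532p^2 + 15587p + 57988) + (−(1149264/20449)p^2 − 125269776/20449)
  143p^3 + 532p^2 + 15587p + 57988 = (−(2924207/1149264)p − 2719717/287316)(−(1149264/20449)p^2 − 125269776/20449) + (0)
Last nonzero remainder: −(1149264/20449)p^2 − 125269776/20449. Dividing through by −1149264/20449 gives the monic gcd p^2 + 109.
Then lcm(f, g) = f·g / gcd(f, g); expanding and making the result monic gives the answer.

p^7 + 5p^6 + 87p^5 + 1813p^4 + 2514p^3 + 97380p^2 + 535408p − 4450688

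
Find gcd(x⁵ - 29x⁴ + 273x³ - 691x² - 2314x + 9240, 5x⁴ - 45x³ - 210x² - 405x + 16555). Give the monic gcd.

x² - 18x + 77

Repeated division with remainder:
  x⁵ - 29x⁴ + 273x³ - 691x² - 2314x + 9240 = ((1/5)x - 4)(5x⁴ - 45x³ - 210x² - 405x + 16555) + (135x³ - 1450x² - 7245x + 75460)
  5x⁴ - 45x³ - 210x² - 405x + 16555 = ((1/27)x + 47/729)(135x³ - 1450x² - 7245x + 75460) + ((110675/729)x² - (221350/81)x + 8521975/729)
  135x³ - 1450x² - 7245x + 75460 = ((19683/22135)x + 142884/22135)((110675/729)x² - (221350/81)x + 8521975/729) + (0)
Last nonzero remainder: (110675/729)x² - (221350/81)x + 8521975/729. Dividing through by 110675/729 gives the monic gcd x² - 18x + 77.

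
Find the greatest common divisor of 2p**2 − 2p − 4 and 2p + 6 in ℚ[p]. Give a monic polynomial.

1

Repeated division with remainder:
  2p**2 − 2p − 4 = (p − 4)(2p + 6) + (20)
  2p + 6 = ((1/10)p + 3/10)(20) + (0)
The last nonzero remainder is the constant 20, so the polynomials are coprime and gcd = 1.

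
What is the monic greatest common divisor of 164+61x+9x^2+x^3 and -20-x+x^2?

4+x

By polynomial division,
  x^3+9x^2+61x+164 = (x+10)(x^2-x-20) + (91x+364)
  x^2-x-20 = ((1/91)x-5/91)(91x+364) + (0)
Last nonzero remainder: 91x+364. Dividing through by 91 gives the monic gcd x+4.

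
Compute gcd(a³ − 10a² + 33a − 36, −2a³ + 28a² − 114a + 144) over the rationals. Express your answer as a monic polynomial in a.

a² − 6a + 9

Apply the Euclidean algorithm:
  a³ − 10a² + 33a − 36 = (−1/2)(−2a³ + 28a² − 114a + 144) + (4a² − 24a + 36)
  −2a³ + 28a² − 114a + 144 = (−(1/2)a + 4)(4a² − 24a + 36) + (0)
Last nonzero remainder: 4a² − 24a + 36. Dividing through by 4 gives the monic gcd a² − 6a + 9.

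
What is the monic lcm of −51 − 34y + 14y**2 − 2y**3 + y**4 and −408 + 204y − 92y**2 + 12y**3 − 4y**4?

Apply the Euclidean algorithm:
  y**4 − 2y**3 + 14y**2 − 34y − 51 = (−1/4)(−4y**4 + 12y**3 − 92y**2 + 204y − 408) + (y**3 − 9y**2 + 17y − 153)
  −4y**4 + 12y**3 − 92y**2 + 204y − 408 = (−4y − 24)(y**3 − 9y**2 + 17y − 153) + (−240y**2 − 4080)
  y**3 − 9y**2 + 17y − 153 = (−(1/240)y + 3/80)(−240y**2 − 4080) + (0)
Last nonzero remainder: −240y**2 − 4080. Dividing through by −240 gives the monic gcd y**2 + 17.
Then lcm(f, g) = f·g / gcd(f, g); expanding and making the result monic gives the answer.

−306 − 51y + 135y**2 − 88y**3 + 26y**4 − 5y**5 + y**6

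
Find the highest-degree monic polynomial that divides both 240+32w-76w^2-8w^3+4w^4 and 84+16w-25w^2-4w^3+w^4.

-12-4w+3w^2+w^3

Apply the Euclidean algorithm:
  4w^4-8w^3-76w^2+32w+240 = (4)(w^4-4w^3-25w^2+16w+84) + (8w^3+24w^2-32w-96)
  w^4-4w^3-25w^2+16w+84 = ((1/8)w-7/8)(8w^3+24w^2-32w-96) + (0)
Last nonzero remainder: 8w^3+24w^2-32w-96. Dividing through by 8 gives the monic gcd w^3+3w^2-4w-12.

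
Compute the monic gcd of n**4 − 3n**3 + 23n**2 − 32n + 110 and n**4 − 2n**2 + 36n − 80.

n**2 − 2n + 10

By polynomial division,
  n**4 − 3n**3 + 23n**2 − 32n + 110 = (n**4 − 2n**2 + 36n − 80) + (−3n**3 + 25n**2 − 68n + 190)
  n**4 − 2n**2 + 36n − 80 = (−(1/3)n − 25/9)(−3n**3 + 25n**2 − 68n + 190) + ((403/9)n**2 − (806/9)n + 4030/9)
  −3n**3 + 25n**2 − 68n + 190 = (−(27/403)n + 171/403)((403/9)n**2 − (806/9)n + 4030/9) + (0)
Last nonzero remainder: (403/9)n**2 − (806/9)n + 4030/9. Dividing through by 403/9 gives the monic gcd n**2 − 2n + 10.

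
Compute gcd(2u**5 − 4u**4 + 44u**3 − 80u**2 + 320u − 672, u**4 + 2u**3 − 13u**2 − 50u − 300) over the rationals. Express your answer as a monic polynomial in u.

u**2 + 2u + 12

Apply the Euclidean algorithm:
  2u**5 − 4u**4 + 44u**3 − 80u**2 + 320u − 672 = (2u − 8)(u**4 + 2u**3 − 13u**2 − 50u − 300) + (86u**3 − 84u**2 + 520u − 3072)
  u**4 + 2u**3 − 13u**2 − 50u − 300 = ((1/86)u + 64/1849)(86u**3 − 84u**2 + 520u − 3072) + (−(29841/1849)u**2 − (59682/1849)u − 358092/1849)
  86u**3 − 84u**2 + 520u − 3072 = (−(159014/29841)u + 473344/29841)(−(29841/1849)u**2 − (59682/1849)u − 358092/1849) + (0)
Last nonzero remainder: −(29841/1849)u**2 − (59682/1849)u − 358092/1849. Dividing through by −29841/1849 gives the monic gcd u**2 + 2u + 12.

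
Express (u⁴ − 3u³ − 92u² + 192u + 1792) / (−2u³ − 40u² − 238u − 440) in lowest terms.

(−u³ + 7u² + 64u − 448)/(2u² + 32u + 110)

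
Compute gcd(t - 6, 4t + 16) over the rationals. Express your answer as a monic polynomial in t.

1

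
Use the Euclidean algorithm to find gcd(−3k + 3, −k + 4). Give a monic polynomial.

1

By polynomial division,
  −3k + 3 = (3)(−k + 4) + (−9)
  −k + 4 = ((1/9)k − 4/9)(−9) + (0)
The last nonzero remainder is the constant −9, so the polynomials are coprime and gcd = 1.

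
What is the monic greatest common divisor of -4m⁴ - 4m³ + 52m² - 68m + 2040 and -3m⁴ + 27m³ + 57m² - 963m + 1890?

Repeated division with remainder:
  -4m⁴ - 4m³ + 52m² - 68m + 2040 = (4/3)(-3m⁴ + 27m³ + 57m² - 963m + 1890) + (-40m³ - 24m² + 1216m - 480)
  -3m⁴ + 27m³ + 57m² - 963m + 1890 = ((3/40)m - 18/25)(-40m³ - 24m² + 1216m - 480) + (-(1287/25)m² - (1287/25)m + 7722/5)
  -40m³ - 24m² + 1216m - 480 = ((1000/1287)m - 400/1287)(-(1287/25)m² - (1287/25)m + 7722/5) + (0)
Last nonzero remainder: -(1287/25)m² - (1287/25)m + 7722/5. Dividing through by -1287/25 gives the monic gcd m² + m - 30.

m² + m - 30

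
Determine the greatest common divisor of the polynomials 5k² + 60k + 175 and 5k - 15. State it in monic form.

1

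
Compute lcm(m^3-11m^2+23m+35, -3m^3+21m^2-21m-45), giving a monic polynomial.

Apply the Euclidean algorithm:
  m^3-11m^2+23m+35 = (-1/3)(-3m^3+21m^2-21m-45) + (-4m^2+16m+20)
  -3m^3+21m^2-21m-45 = ((3/4)m-9/4)(-4m^2+16m+20) + (0)
Last nonzero remainder: -4m^2+16m+20. Dividing through by -4 gives the monic gcd m^2-4m-5.
Then lcm(f, g) = f·g / gcd(f, g); expanding and making the result monic gives the answer.

m^4-14m^3+56m^2-34m-105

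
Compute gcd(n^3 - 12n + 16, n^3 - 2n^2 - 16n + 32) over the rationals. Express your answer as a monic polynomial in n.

n^2 + 2n - 8

Euclidean algorithm in ℚ[n]:
  n^3 - 12n + 16 = (n^3 - 2n^2 - 16n + 32) + (2n^2 + 4n - 16)
  n^3 - 2n^2 - 16n + 32 = ((1/2)n - 2)(2n^2 + 4n - 16) + (0)
Last nonzero remainder: 2n^2 + 4n - 16. Dividing through by 2 gives the monic gcd n^2 + 2n - 8.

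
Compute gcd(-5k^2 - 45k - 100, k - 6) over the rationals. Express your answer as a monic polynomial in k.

1

Repeated division with remainder:
  -5k^2 - 45k - 100 = (-5k - 75)(k - 6) + (-550)
  k - 6 = (-(1/550)k + 3/275)(-550) + (0)
The last nonzero remainder is the constant -550, so the polynomials are coprime and gcd = 1.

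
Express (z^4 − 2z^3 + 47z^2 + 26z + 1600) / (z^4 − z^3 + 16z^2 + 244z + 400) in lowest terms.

(z^2 + 5z + 32)/(z^2 + 6z + 8)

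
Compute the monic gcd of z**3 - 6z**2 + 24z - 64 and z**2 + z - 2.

1

Apply the Euclidean algorithm:
  z**3 - 6z**2 + 24z - 64 = (z - 7)(z**2 + z - 2) + (33z - 78)
  z**2 + z - 2 = ((1/33)z + 37/363)(33z - 78) + (720/121)
  33z - 78 = ((1331/240)z - 1573/120)(720/121) + (0)
The last nonzero remainder is the constant 720/121, so the polynomials are coprime and gcd = 1.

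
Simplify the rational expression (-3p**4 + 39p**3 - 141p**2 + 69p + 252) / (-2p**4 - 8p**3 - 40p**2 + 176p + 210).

Euclidean algorithm in ℚ[p]:
  -3p**4 + 39p**3 - 141p**2 + 69p + 252 = (3/2)(-2p**4 - 8p**3 - 40p**2 + 176p + 210) + (51p**3 - 81p**2 - 195p - 63)
  -2p**4 - 8p**3 - 40p**2 + 176p + 210 = (-(2/51)p - 190/867)(51p**3 - 81p**2 - 195p - 63) + (-(18900/289)p**2 + (37800/289)p + 56700/289)
  51p**3 - 81p**2 - 195p - 63 = (-(4913/6300)p - 289/900)(-(18900/289)p**2 + (37800/289)p + 56700/289) + (0)
Last nonzero remainder: -(18900/289)p**2 + (37800/289)p + 56700/289. Dividing through by -18900/289 gives the monic gcd p**2 - 2p - 3.
Cancel p**2 - 2p - 3 from numerator and denominator to get the reduced form.

(3p**2 - 33p + 84)/(2p**2 + 12p + 70)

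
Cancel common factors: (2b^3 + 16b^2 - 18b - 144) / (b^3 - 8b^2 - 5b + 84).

(2b^2 + 10b - 48)/(b^2 - 11b + 28)

Repeated division with remainder:
  2b^3 + 16b^2 - 18b - 144 = (2)(b^3 - 8b^2 - 5b + 84) + (32b^2 - 8b - 312)
  b^3 - 8b^2 - 5b + 84 = ((1/32)b - 31/128)(32b^2 - 8b - 312) + ((45/16)b + 135/16)
  32b^2 - 8b - 312 = ((512/45)b - 1664/45)((45/16)b + 135/16) + (0)
Last nonzero remainder: (45/16)b + 135/16. Dividing through by 45/16 gives the monic gcd b + 3.
Cancel b + 3 from numerator and denominator to get the reduced form.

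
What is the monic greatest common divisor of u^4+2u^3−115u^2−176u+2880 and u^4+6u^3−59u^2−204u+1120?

u^2+3u−40

By polynomial division,
  u^4+2u^3−115u^2−176u+2880 = (u^4+6u^3−59u^2−204u+1120) + (−4u^3−56u^2+28u+1760)
  u^4+6u^3−59u^2−204u+1120 = (−(1/4)u+2)(−4u^3−56u^2+28u+1760) + (60u^2+180u−2400)
  −4u^3−56u^2+28u+1760 = (−(1/15)u−11/15)(60u^2+180u−2400) + (0)
Last nonzero remainder: 60u^2+180u−2400. Dividing through by 60 gives the monic gcd u^2+3u−40.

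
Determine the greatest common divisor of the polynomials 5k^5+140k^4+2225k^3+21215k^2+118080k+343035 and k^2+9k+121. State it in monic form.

k^2+9k+121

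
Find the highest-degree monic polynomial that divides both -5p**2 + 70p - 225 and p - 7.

Apply the Euclidean algorithm:
  -5p**2 + 70p - 225 = (-5p + 35)(p - 7) + (20)
  p - 7 = ((1/20)p - 7/20)(20) + (0)
The last nonzero remainder is the constant 20, so the polynomials are coprime and gcd = 1.

1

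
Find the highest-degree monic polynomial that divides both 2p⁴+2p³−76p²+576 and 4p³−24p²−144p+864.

p+6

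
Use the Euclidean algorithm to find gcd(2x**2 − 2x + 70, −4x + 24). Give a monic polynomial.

1

Repeated division with remainder:
  2x**2 − 2x + 70 = (−(1/2)x − 5/2)(−4x + 24) + (130)
  −4x + 24 = (−(2/65)x + 12/65)(130) + (0)
The last nonzero remainder is the constant 130, so the polynomials are coprime and gcd = 1.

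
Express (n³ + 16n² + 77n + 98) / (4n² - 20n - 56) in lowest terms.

(n² + 14n + 49)/(4n - 28)

Repeated division with remainder:
  n³ + 16n² + 77n + 98 = ((1/4)n + 21/4)(4n² - 20n - 56) + (196n + 392)
  4n² - 20n - 56 = ((1/49)n - 1/7)(196n + 392) + (0)
Last nonzero remainder: 196n + 392. Dividing through by 196 gives the monic gcd n + 2.
Cancel n + 2 from numerator and denominator to get the reduced form.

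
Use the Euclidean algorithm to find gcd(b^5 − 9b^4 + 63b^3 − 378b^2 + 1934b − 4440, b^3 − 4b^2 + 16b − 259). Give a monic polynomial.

b^2 + 3b + 37

Euclidean algorithm in ℚ[b]:
  b^5 − 9b^4 + 63b^3 − 378b^2 + 1934b − 4440 = (b^2 − 5b + 27)(b^3 − 4b^2 + 16b − 259) + (69b^2 + 207b + 2553)
  b^3 − 4b^2 + 16b − 259 = ((1/69)b − 7/69)(69b^2 + 207b + 2553) + (0)
Last nonzero remainder: 69b^2 + 207b + 2553. Dividing through by 69 gives the monic gcd b^2 + 3b + 37.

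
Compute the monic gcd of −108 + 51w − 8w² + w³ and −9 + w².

−3 + w

Euclidean algorithm in ℚ[w]:
  w³ − 8w² + 51w − 108 = (w − 8)(w² − 9) + (60w − 180)
  w² − 9 = ((1/60)w + 1/20)(60w − 180) + (0)
Last nonzero remainder: 60w − 180. Dividing through by 60 gives the monic gcd w − 3.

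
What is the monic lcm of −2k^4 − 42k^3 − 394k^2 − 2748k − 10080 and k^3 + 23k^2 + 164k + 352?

Repeated division with remainder:
  −2k^4 − 42k^3 − 394k^2 − 2748k − 10080 = (−2k + 4)(k^3 + 23k^2 + 164k + 352) + (−158k^2 − 2700k − 11488)
  k^3 + 23k^2 + 164k + 352 = (−(1/158)k − 467/12482)(−158k^2 − 2700k − 11488) + (−(60702/6241)k − 485616/6241)
  −158k^2 − 2700k − 11488 = ((493039/30351)k + 4481038/30351)(−(60702/6241)k − 485616/6241) + (0)
Last nonzero remainder: −(60702/6241)k − 485616/6241. Dividing through by −60702/6241 gives the monic gcd k + 8.
Then lcm(f, g) = f·g / gcd(f, g); expanding and making the result monic gives the answer.

k^6 + 36k^5 + 556k^4 + 5253k^3 + 34318k^2 + 136056k + 221760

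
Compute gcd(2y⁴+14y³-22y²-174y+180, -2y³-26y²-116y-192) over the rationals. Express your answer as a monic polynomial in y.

y+6

Euclidean algorithm in ℚ[y]:
  2y⁴+14y³-22y²-174y+180 = (-y+6)(-2y³-26y²-116y-192) + (18y²+330y+1332)
  -2y³-26y²-116y-192 = (-(1/9)y+16/27)(18y²+330y+1332) + (-(1472/9)y-2944/3)
  18y²+330y+1332 = (-(81/736)y-999/736)(-(1472/9)y-2944/3) + (0)
Last nonzero remainder: -(1472/9)y-2944/3. Dividing through by -1472/9 gives the monic gcd y+6.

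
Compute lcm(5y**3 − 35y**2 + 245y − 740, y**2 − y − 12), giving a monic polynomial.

Repeated division with remainder:
  5y**3 − 35y**2 + 245y − 740 = (5y − 30)(y**2 − y − 12) + (275y − 1100)
  y**2 − y − 12 = ((1/275)y + 3/275)(275y − 1100) + (0)
Last nonzero remainder: 275y − 1100. Dividing through by 275 gives the monic gcd y − 4.
Then lcm(f, g) = f·g / gcd(f, g); expanding and making the result monic gives the answer.

y**4 − 4y**3 + 28y**2 − y − 444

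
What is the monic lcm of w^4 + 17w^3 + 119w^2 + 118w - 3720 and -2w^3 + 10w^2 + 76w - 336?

Repeated division with remainder:
  w^4 + 17w^3 + 119w^2 + 118w - 3720 = (-(1/2)w - 11)(-2w^3 + 10w^2 + 76w - 336) + (267w^2 + 786w - 7416)
  -2w^3 + 10w^2 + 76w - 336 = (-(2/267)w + 1414/23763)(267w^2 + 786w - 7416) + (-(208488/7921)w + 833952/7921)
  267w^2 + 786w - 7416 = (-(704969/69496)w - 2447589/34748)(-(208488/7921)w + 833952/7921) + (0)
Last nonzero remainder: -(208488/7921)w + 833952/7921. Dividing through by -208488/7921 gives the monic gcd w - 4.
Then lcm(f, g) = f·g / gcd(f, g); expanding and making the result monic gives the answer.

w^6 + 16w^5 + 60w^4 - 715w^3 - 8836w^2 - 1236w + 156240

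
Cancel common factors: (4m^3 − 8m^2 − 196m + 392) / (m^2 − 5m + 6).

(4m^2 − 196)/(m − 3)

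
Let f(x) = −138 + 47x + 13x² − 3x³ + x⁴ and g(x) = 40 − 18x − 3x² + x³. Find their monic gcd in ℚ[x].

By polynomial division,
  x⁴ − 3x³ + 13x² + 47x − 138 = (x)(x³ − 3x² − 18x + 40) + (31x² + 7x − 138)
  x³ − 3x² − 18x + 40 = ((1/31)x − 100/961)(31x² + 7x − 138) + (−(12320/961)x + 24640/961)
  31x² + 7x − 138 = (−(29791/12320)x − 66309/12320)(−(12320/961)x + 24640/961) + (0)
Last nonzero remainder: −(12320/961)x + 24640/961. Dividing through by −12320/961 gives the monic gcd x − 2.

−2 + x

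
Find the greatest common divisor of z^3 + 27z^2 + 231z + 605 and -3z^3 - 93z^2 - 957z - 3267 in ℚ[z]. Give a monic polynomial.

Repeated division with remainder:
  z^3 + 27z^2 + 231z + 605 = (-1/3)(-3z^3 - 93z^2 - 957z - 3267) + (-4z^2 - 88z - 484)
  -3z^3 - 93z^2 - 957z - 3267 = ((3/4)z + 27/4)(-4z^2 - 88z - 484) + (0)
Last nonzero remainder: -4z^2 - 88z - 484. Dividing through by -4 gives the monic gcd z^2 + 22z + 121.

z^2 + 22z + 121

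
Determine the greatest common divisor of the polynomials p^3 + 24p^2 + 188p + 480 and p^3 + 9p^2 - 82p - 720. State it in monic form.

p^2 + 18p + 80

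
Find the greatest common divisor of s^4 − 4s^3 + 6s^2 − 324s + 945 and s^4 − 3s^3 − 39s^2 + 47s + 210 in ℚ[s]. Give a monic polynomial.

Euclidean algorithm in ℚ[s]:
  s^4 − 4s^3 + 6s^2 − 324s + 945 = (s^4 − 3s^3 − 39s^2 + 47s + 210) + (−s^3 + 45s^2 − 371s + 735)
  s^4 − 3s^3 − 39s^2 + 47s + 210 = (−s − 42)(−s^3 + 45s^2 − 371s + 735) + (1480s^2 − 14800s + 31080)
  −s^3 + 45s^2 − 371s + 735 = (−(1/1480)s + 7/296)(1480s^2 − 14800s + 31080) + (0)
Last nonzero remainder: 1480s^2 − 14800s + 31080. Dividing through by 1480 gives the monic gcd s^2 − 10s + 21.

s^2 − 10s + 21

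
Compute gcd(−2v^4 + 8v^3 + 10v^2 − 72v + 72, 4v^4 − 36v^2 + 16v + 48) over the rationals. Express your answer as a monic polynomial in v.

Repeated division with remainder:
  −2v^4 + 8v^3 + 10v^2 − 72v + 72 = (−1/2)(4v^4 − 36v^2 + 16v + 48) + (8v^3 − 8v^2 − 64v + 96)
  4v^4 − 36v^2 + 16v + 48 = ((1/2)v + 1/2)(8v^3 − 8v^2 − 64v + 96) + (0)
Last nonzero remainder: 8v^3 − 8v^2 − 64v + 96. Dividing through by 8 gives the monic gcd v^3 − v^2 − 8v + 12.

v^3 − v^2 − 8v + 12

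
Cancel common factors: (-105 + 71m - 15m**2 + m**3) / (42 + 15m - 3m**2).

(-15 + 8m - m**2)/(6 + 3m)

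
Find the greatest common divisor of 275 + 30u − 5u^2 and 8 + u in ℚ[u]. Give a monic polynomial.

1

By polynomial division,
  −5u^2 + 30u + 275 = (−5u + 70)(u + 8) + (−285)
  u + 8 = (−(1/285)u − 8/285)(−285) + (0)
The last nonzero remainder is the constant −285, so the polynomials are coprime and gcd = 1.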